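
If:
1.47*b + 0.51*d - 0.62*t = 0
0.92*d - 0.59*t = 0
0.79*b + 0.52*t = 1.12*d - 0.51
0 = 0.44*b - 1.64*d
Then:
No Solution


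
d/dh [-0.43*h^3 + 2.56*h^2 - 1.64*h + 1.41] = -1.29*h^2 + 5.12*h - 1.64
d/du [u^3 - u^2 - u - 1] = 3*u^2 - 2*u - 1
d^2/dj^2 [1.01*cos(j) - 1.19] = -1.01*cos(j)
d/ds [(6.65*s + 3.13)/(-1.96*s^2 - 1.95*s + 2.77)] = (13.034*s^2 + 12.2696*s + 24.524)/(3.8416*s^4 + 7.644*s^3 - 7.0559*s^2 - 10.803*s + 7.6729)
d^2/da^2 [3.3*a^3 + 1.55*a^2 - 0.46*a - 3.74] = 19.8*a + 3.1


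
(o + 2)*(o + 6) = o^2 + 8*o + 12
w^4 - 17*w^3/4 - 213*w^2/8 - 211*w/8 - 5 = (w - 8)*(w + 1/4)*(w + 1)*(w + 5/2)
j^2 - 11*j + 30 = (j - 6)*(j - 5)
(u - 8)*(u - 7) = u^2 - 15*u + 56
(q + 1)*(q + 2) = q^2 + 3*q + 2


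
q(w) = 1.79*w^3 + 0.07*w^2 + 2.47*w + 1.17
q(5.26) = 276.60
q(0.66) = 3.35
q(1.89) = 18.17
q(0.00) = 1.17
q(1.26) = 7.97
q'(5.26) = 151.78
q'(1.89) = 21.92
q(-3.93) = -116.11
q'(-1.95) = 22.62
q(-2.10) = -20.29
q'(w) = 5.37*w^2 + 0.14*w + 2.47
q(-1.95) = -16.65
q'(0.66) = 4.90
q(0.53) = 2.77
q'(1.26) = 11.17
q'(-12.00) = 774.07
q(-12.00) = -3111.51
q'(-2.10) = 25.86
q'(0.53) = 4.05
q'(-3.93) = 84.86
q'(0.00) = 2.47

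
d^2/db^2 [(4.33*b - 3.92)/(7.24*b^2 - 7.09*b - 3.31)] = ((118.161 - 188.0952*b)*(-7.24*b^2 + 7.09*b + 3.31) - (4.33*b - 3.92)*(14.48*b - 7.09)*(28.96*b - 14.18))/(-7.24*b^2 + 7.09*b + 3.31)^3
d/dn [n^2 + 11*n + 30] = 2*n + 11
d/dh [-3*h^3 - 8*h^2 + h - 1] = -9*h^2 - 16*h + 1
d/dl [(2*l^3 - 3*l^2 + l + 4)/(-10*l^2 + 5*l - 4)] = (-20*l^4 + 20*l^3 - 29*l^2 + 104*l - 24)/(100*l^4 - 100*l^3 + 105*l^2 - 40*l + 16)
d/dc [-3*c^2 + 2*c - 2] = 2 - 6*c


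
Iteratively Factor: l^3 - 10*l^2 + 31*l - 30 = (l - 2)*(l^2 - 8*l + 15) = (l - 5)*(l - 2)*(l - 3)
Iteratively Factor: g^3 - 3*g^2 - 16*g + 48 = (g - 3)*(g^2 - 16) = (g - 4)*(g - 3)*(g + 4)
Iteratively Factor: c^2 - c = (c - 1)*(c)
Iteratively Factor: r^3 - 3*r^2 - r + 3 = (r - 1)*(r^2 - 2*r - 3) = (r - 3)*(r - 1)*(r + 1)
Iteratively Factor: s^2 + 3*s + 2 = (s + 1)*(s + 2)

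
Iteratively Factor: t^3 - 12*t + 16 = (t - 2)*(t^2 + 2*t - 8) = (t - 2)*(t + 4)*(t - 2)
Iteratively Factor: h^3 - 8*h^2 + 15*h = (h - 5)*(h^2 - 3*h) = h*(h - 5)*(h - 3)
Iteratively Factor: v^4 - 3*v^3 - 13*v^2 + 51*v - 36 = (v - 3)*(v^3 - 13*v + 12) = (v - 3)*(v + 4)*(v^2 - 4*v + 3) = (v - 3)*(v - 1)*(v + 4)*(v - 3)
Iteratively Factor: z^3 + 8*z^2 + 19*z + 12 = (z + 3)*(z^2 + 5*z + 4) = (z + 3)*(z + 4)*(z + 1)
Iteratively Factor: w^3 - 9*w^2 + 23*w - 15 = (w - 5)*(w^2 - 4*w + 3) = (w - 5)*(w - 1)*(w - 3)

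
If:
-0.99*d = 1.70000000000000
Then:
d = -1.72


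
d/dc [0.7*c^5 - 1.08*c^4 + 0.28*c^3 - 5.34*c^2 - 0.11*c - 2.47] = 3.5*c^4 - 4.32*c^3 + 0.84*c^2 - 10.68*c - 0.11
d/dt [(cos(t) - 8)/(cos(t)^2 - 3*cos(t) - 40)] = sin(t)/(cos(t) + 5)^2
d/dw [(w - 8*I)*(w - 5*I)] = 2*w - 13*I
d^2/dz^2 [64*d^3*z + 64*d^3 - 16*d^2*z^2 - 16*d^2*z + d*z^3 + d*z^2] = 2*d*(-16*d + 3*z + 1)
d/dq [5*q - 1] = 5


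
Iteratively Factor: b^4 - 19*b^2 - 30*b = (b - 5)*(b^3 + 5*b^2 + 6*b) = (b - 5)*(b + 2)*(b^2 + 3*b) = (b - 5)*(b + 2)*(b + 3)*(b)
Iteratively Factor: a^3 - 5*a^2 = (a)*(a^2 - 5*a) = a*(a - 5)*(a)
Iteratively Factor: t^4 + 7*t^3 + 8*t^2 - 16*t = (t - 1)*(t^3 + 8*t^2 + 16*t) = (t - 1)*(t + 4)*(t^2 + 4*t) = (t - 1)*(t + 4)^2*(t)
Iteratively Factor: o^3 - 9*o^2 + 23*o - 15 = (o - 5)*(o^2 - 4*o + 3) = (o - 5)*(o - 1)*(o - 3)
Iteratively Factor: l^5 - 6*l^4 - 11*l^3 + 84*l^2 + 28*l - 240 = (l - 4)*(l^4 - 2*l^3 - 19*l^2 + 8*l + 60) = (l - 4)*(l - 2)*(l^3 - 19*l - 30) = (l - 4)*(l - 2)*(l + 2)*(l^2 - 2*l - 15) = (l - 4)*(l - 2)*(l + 2)*(l + 3)*(l - 5)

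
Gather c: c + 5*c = 6*c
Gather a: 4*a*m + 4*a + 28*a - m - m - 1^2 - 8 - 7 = a*(4*m + 32) - 2*m - 16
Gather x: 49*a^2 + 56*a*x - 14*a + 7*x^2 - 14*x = 49*a^2 - 14*a + 7*x^2 + x*(56*a - 14)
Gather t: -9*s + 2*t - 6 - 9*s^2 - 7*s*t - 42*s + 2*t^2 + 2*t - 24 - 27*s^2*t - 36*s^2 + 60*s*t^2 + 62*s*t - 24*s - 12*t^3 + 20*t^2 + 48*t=-45*s^2 - 75*s - 12*t^3 + t^2*(60*s + 22) + t*(-27*s^2 + 55*s + 52) - 30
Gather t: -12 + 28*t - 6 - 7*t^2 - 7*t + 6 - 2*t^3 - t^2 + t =-2*t^3 - 8*t^2 + 22*t - 12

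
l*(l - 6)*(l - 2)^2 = l^4 - 10*l^3 + 28*l^2 - 24*l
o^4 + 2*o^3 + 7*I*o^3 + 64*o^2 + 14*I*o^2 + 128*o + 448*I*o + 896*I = (o + 2)*(o - 8*I)*(o + 7*I)*(o + 8*I)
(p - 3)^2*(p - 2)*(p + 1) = p^4 - 7*p^3 + 13*p^2 + 3*p - 18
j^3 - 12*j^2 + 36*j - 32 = (j - 8)*(j - 2)^2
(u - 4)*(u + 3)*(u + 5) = u^3 + 4*u^2 - 17*u - 60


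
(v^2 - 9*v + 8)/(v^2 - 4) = (v^2 - 9*v + 8)/(v^2 - 4)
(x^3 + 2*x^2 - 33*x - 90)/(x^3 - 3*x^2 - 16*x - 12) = (x^2 + 8*x + 15)/(x^2 + 3*x + 2)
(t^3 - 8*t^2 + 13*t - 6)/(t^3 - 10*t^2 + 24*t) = (t^2 - 2*t + 1)/(t*(t - 4))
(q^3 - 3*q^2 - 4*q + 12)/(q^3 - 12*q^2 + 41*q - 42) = (q + 2)/(q - 7)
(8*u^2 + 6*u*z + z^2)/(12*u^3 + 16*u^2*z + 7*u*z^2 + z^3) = (4*u + z)/(6*u^2 + 5*u*z + z^2)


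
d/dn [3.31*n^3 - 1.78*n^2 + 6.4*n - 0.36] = 9.93*n^2 - 3.56*n + 6.4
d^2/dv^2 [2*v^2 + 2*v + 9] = 4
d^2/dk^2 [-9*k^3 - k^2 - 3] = -54*k - 2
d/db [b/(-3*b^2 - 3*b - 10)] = (3*b^2 - 10)/(9*b^4 + 18*b^3 + 69*b^2 + 60*b + 100)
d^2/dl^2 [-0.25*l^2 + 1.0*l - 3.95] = -0.500000000000000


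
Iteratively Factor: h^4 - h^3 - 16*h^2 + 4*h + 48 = (h + 3)*(h^3 - 4*h^2 - 4*h + 16) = (h - 2)*(h + 3)*(h^2 - 2*h - 8) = (h - 2)*(h + 2)*(h + 3)*(h - 4)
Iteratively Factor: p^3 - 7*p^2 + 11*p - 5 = (p - 5)*(p^2 - 2*p + 1) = (p - 5)*(p - 1)*(p - 1)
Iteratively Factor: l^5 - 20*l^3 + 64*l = (l - 2)*(l^4 + 2*l^3 - 16*l^2 - 32*l) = l*(l - 2)*(l^3 + 2*l^2 - 16*l - 32) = l*(l - 4)*(l - 2)*(l^2 + 6*l + 8) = l*(l - 4)*(l - 2)*(l + 2)*(l + 4)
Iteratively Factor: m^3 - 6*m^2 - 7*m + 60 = (m - 5)*(m^2 - m - 12) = (m - 5)*(m - 4)*(m + 3)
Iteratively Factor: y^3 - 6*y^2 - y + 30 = (y - 5)*(y^2 - y - 6) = (y - 5)*(y + 2)*(y - 3)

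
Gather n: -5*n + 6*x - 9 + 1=-5*n + 6*x - 8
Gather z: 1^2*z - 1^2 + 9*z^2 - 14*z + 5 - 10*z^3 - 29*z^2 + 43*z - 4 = -10*z^3 - 20*z^2 + 30*z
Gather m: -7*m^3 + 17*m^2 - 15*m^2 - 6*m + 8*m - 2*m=-7*m^3 + 2*m^2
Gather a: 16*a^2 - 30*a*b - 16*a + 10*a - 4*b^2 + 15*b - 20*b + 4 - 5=16*a^2 + a*(-30*b - 6) - 4*b^2 - 5*b - 1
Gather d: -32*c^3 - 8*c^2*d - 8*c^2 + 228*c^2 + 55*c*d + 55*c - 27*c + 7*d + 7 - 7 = -32*c^3 + 220*c^2 + 28*c + d*(-8*c^2 + 55*c + 7)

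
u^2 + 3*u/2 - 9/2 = (u - 3/2)*(u + 3)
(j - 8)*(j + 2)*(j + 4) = j^3 - 2*j^2 - 40*j - 64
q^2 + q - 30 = (q - 5)*(q + 6)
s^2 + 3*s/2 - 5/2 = (s - 1)*(s + 5/2)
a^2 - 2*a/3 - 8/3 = (a - 2)*(a + 4/3)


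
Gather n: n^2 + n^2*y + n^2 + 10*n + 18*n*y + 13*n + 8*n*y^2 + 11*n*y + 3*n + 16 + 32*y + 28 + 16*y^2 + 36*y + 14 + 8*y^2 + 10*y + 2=n^2*(y + 2) + n*(8*y^2 + 29*y + 26) + 24*y^2 + 78*y + 60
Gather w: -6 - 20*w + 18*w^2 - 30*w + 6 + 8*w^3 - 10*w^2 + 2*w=8*w^3 + 8*w^2 - 48*w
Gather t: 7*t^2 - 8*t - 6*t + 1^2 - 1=7*t^2 - 14*t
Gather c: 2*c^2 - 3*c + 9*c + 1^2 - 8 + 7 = 2*c^2 + 6*c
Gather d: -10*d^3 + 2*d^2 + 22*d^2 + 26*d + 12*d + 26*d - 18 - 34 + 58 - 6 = -10*d^3 + 24*d^2 + 64*d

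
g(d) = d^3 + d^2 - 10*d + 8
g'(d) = 3*d^2 + 2*d - 10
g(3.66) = 33.82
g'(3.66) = 37.51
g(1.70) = -1.20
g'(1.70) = 2.07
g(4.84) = 96.41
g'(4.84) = 69.96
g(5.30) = 131.97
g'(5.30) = 84.87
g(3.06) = 15.42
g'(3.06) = 24.21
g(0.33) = 4.84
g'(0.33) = -9.01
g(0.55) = 2.97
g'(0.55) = -7.99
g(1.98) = -0.12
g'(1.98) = 5.72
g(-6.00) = -112.00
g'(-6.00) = 86.00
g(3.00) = 14.00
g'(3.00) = 23.00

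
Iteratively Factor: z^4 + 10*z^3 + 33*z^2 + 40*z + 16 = (z + 1)*(z^3 + 9*z^2 + 24*z + 16) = (z + 1)^2*(z^2 + 8*z + 16) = (z + 1)^2*(z + 4)*(z + 4)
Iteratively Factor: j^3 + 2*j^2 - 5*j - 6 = (j - 2)*(j^2 + 4*j + 3) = (j - 2)*(j + 1)*(j + 3)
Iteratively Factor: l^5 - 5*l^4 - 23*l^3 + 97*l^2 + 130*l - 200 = (l + 2)*(l^4 - 7*l^3 - 9*l^2 + 115*l - 100) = (l - 5)*(l + 2)*(l^3 - 2*l^2 - 19*l + 20) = (l - 5)^2*(l + 2)*(l^2 + 3*l - 4) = (l - 5)^2*(l + 2)*(l + 4)*(l - 1)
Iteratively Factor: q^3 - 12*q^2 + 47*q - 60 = (q - 3)*(q^2 - 9*q + 20) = (q - 5)*(q - 3)*(q - 4)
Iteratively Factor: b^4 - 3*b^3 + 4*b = (b - 2)*(b^3 - b^2 - 2*b) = (b - 2)^2*(b^2 + b) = b*(b - 2)^2*(b + 1)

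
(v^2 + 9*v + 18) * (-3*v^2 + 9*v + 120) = -3*v^4 - 18*v^3 + 147*v^2 + 1242*v + 2160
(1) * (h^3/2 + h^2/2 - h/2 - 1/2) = h^3/2 + h^2/2 - h/2 - 1/2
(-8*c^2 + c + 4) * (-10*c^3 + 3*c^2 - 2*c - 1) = 80*c^5 - 34*c^4 - 21*c^3 + 18*c^2 - 9*c - 4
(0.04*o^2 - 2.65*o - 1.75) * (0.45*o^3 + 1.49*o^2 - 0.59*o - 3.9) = 0.018*o^5 - 1.1329*o^4 - 4.7596*o^3 - 1.2*o^2 + 11.3675*o + 6.825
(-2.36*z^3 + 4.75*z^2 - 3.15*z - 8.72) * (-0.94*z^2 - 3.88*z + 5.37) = 2.2184*z^5 + 4.6918*z^4 - 28.1422*z^3 + 45.9263*z^2 + 16.9181*z - 46.8264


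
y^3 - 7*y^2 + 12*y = y*(y - 4)*(y - 3)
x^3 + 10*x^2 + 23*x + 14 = (x + 1)*(x + 2)*(x + 7)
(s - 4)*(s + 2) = s^2 - 2*s - 8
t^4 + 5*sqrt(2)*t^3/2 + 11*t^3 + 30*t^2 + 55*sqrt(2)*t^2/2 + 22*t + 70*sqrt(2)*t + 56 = (t + 4)*(t + 7)*(t + sqrt(2)/2)*(t + 2*sqrt(2))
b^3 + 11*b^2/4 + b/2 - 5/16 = (b - 1/4)*(b + 1/2)*(b + 5/2)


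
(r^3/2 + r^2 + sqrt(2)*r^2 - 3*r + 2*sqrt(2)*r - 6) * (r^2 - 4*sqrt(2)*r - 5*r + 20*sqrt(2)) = r^5/2 - 3*r^4/2 - sqrt(2)*r^4 - 16*r^3 + 3*sqrt(2)*r^3 + 22*sqrt(2)*r^2 + 33*r^2 - 36*sqrt(2)*r + 110*r - 120*sqrt(2)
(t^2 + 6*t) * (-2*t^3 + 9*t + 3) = -2*t^5 - 12*t^4 + 9*t^3 + 57*t^2 + 18*t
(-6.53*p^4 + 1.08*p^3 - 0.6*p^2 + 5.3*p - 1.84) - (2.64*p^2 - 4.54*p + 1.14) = -6.53*p^4 + 1.08*p^3 - 3.24*p^2 + 9.84*p - 2.98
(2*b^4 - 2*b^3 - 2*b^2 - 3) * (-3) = -6*b^4 + 6*b^3 + 6*b^2 + 9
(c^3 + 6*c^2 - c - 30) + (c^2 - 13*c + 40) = c^3 + 7*c^2 - 14*c + 10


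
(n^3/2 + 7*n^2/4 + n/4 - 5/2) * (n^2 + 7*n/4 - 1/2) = n^5/2 + 21*n^4/8 + 49*n^3/16 - 47*n^2/16 - 9*n/2 + 5/4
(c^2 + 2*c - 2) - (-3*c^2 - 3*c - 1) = 4*c^2 + 5*c - 1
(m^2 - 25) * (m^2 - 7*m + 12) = m^4 - 7*m^3 - 13*m^2 + 175*m - 300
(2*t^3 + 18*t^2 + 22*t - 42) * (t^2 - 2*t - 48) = 2*t^5 + 14*t^4 - 110*t^3 - 950*t^2 - 972*t + 2016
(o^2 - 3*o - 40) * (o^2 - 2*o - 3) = o^4 - 5*o^3 - 37*o^2 + 89*o + 120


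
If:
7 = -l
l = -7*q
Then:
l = -7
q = 1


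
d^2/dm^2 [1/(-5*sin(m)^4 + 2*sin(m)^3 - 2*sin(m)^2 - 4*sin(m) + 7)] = 2*(200*sin(m)^8 - 115*sin(m)^7 - 172*sin(m)^6 + 118*sin(m)^5 + 166*sin(m)^4 - 59*sin(m)^3 - 162*sin(m)^2 + 32*sin(m) - 30)/(5*sin(m)^4 - 2*sin(m)^3 + 2*sin(m)^2 + 4*sin(m) - 7)^3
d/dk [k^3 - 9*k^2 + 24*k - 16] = 3*k^2 - 18*k + 24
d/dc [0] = 0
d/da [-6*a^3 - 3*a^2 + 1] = 6*a*(-3*a - 1)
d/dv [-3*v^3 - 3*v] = -9*v^2 - 3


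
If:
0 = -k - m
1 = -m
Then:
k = 1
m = -1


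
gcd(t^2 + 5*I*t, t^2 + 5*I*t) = t^2 + 5*I*t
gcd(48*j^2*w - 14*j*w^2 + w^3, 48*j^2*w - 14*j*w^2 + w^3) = 48*j^2*w - 14*j*w^2 + w^3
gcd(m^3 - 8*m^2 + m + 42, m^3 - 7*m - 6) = m^2 - m - 6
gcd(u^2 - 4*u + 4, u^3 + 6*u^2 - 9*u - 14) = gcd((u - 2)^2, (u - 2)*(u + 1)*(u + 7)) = u - 2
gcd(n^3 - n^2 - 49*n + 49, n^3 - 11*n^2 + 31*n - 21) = n^2 - 8*n + 7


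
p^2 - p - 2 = (p - 2)*(p + 1)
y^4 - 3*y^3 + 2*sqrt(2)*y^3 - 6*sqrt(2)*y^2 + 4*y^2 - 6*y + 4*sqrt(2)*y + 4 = (y - 2)*(y - 1)*(y + sqrt(2))^2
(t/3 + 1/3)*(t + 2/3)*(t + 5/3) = t^3/3 + 10*t^2/9 + 31*t/27 + 10/27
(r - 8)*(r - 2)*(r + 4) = r^3 - 6*r^2 - 24*r + 64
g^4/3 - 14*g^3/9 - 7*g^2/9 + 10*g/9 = g*(g/3 + 1/3)*(g - 5)*(g - 2/3)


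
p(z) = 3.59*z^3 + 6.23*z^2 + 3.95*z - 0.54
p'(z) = 10.77*z^2 + 12.46*z + 3.95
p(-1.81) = -8.57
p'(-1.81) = 16.68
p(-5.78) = -508.47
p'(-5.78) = 291.74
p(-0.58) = -1.44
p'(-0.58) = 0.35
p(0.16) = 0.27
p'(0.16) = 6.22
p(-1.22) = -2.61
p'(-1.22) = 4.78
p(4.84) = 571.55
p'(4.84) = 316.55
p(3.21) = 195.08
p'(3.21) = 154.92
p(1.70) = 41.82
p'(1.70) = 56.26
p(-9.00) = -2148.57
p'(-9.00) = 764.18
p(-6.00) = -575.40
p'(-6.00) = 316.91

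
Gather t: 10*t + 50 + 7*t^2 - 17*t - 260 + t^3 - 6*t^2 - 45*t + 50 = t^3 + t^2 - 52*t - 160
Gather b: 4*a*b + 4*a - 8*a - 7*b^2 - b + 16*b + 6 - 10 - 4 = -4*a - 7*b^2 + b*(4*a + 15) - 8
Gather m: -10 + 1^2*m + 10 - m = 0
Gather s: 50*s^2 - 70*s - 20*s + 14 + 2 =50*s^2 - 90*s + 16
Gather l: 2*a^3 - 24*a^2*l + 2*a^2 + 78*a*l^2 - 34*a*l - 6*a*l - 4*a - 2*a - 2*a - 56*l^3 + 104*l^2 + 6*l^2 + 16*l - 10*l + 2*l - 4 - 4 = 2*a^3 + 2*a^2 - 8*a - 56*l^3 + l^2*(78*a + 110) + l*(-24*a^2 - 40*a + 8) - 8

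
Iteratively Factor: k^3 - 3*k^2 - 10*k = (k - 5)*(k^2 + 2*k) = (k - 5)*(k + 2)*(k)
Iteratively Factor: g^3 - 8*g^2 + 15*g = (g - 5)*(g^2 - 3*g) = (g - 5)*(g - 3)*(g)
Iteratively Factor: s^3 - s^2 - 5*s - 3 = (s + 1)*(s^2 - 2*s - 3) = (s - 3)*(s + 1)*(s + 1)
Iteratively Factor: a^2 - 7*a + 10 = (a - 5)*(a - 2)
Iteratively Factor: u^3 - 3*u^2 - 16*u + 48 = (u + 4)*(u^2 - 7*u + 12) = (u - 4)*(u + 4)*(u - 3)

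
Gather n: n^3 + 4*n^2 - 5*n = n^3 + 4*n^2 - 5*n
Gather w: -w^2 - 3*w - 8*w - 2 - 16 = -w^2 - 11*w - 18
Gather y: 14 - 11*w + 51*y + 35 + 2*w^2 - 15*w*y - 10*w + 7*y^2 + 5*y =2*w^2 - 21*w + 7*y^2 + y*(56 - 15*w) + 49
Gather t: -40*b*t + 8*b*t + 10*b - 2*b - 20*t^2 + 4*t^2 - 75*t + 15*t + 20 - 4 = 8*b - 16*t^2 + t*(-32*b - 60) + 16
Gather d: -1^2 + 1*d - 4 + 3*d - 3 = 4*d - 8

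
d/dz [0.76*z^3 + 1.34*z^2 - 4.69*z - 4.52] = 2.28*z^2 + 2.68*z - 4.69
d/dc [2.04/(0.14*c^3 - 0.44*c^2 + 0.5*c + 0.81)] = (-0.8568*c^2 + 1.7952*c - 1.02)/(0.14*c^3 - 0.44*c^2 + 0.5*c + 0.81)^2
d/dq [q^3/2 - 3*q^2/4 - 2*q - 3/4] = 3*q^2/2 - 3*q/2 - 2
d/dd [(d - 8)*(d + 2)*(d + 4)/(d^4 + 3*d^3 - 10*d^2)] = (-d^5 + 4*d^4 + 116*d^3 + 496*d^2 + 176*d - 1280)/(d^3*(d^4 + 6*d^3 - 11*d^2 - 60*d + 100))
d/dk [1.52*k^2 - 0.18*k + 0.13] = 3.04*k - 0.18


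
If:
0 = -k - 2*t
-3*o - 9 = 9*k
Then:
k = -2*t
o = 6*t - 3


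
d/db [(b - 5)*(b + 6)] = 2*b + 1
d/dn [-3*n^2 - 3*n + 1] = -6*n - 3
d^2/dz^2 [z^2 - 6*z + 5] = 2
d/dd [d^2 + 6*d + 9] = 2*d + 6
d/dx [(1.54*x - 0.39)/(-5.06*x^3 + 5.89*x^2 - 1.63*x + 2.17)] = (15.5848*x^3 - 14.9908*x^2 + 4.5942*x + 2.7061)/(25.6036*x^6 - 59.6068*x^5 + 51.1877*x^4 - 41.1618*x^3 + 28.2195*x^2 - 7.0742*x + 4.7089)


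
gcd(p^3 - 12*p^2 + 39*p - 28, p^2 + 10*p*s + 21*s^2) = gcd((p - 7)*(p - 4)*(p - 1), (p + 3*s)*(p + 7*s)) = 1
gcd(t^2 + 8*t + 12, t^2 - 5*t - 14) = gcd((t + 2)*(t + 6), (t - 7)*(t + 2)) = t + 2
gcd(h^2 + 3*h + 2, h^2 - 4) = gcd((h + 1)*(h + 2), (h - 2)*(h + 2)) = h + 2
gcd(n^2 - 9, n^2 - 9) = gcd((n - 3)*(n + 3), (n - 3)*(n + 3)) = n^2 - 9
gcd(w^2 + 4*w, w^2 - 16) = w + 4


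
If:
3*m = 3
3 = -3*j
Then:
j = -1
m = 1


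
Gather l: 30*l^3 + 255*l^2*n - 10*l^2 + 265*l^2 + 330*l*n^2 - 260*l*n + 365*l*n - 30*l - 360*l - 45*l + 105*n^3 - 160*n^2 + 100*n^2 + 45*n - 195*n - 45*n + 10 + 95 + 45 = 30*l^3 + l^2*(255*n + 255) + l*(330*n^2 + 105*n - 435) + 105*n^3 - 60*n^2 - 195*n + 150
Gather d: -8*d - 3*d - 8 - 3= -11*d - 11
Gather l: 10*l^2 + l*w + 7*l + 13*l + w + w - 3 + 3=10*l^2 + l*(w + 20) + 2*w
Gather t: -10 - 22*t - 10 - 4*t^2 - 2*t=-4*t^2 - 24*t - 20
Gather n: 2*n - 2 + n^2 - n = n^2 + n - 2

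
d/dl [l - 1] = 1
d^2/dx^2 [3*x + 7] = 0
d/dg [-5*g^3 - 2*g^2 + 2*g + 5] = -15*g^2 - 4*g + 2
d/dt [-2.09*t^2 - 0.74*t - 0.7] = -4.18*t - 0.74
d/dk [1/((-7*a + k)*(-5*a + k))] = 2*(6*a - k)/((5*a - k)^2*(7*a - k)^2)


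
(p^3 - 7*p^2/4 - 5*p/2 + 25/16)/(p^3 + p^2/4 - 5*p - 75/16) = (2*p - 1)/(2*p + 3)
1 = 1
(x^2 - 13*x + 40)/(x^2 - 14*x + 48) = (x - 5)/(x - 6)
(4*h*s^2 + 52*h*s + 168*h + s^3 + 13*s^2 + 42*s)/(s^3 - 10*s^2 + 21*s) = (4*h*s^2 + 52*h*s + 168*h + s^3 + 13*s^2 + 42*s)/(s*(s^2 - 10*s + 21))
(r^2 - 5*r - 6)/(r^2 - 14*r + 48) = (r + 1)/(r - 8)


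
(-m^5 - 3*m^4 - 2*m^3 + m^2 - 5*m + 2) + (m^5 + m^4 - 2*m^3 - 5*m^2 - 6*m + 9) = -2*m^4 - 4*m^3 - 4*m^2 - 11*m + 11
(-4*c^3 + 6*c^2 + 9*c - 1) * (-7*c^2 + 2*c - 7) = 28*c^5 - 50*c^4 - 23*c^3 - 17*c^2 - 65*c + 7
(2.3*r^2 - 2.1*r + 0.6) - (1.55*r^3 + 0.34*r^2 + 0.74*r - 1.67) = -1.55*r^3 + 1.96*r^2 - 2.84*r + 2.27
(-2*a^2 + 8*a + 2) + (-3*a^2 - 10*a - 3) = -5*a^2 - 2*a - 1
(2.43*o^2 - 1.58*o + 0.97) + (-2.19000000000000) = 2.43*o^2 - 1.58*o - 1.22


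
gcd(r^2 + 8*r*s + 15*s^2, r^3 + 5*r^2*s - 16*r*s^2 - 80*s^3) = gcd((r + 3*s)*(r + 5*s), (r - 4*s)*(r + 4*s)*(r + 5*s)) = r + 5*s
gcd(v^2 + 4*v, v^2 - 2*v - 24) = v + 4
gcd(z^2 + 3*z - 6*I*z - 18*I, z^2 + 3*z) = z + 3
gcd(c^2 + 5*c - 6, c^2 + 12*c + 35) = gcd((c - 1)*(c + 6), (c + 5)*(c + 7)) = 1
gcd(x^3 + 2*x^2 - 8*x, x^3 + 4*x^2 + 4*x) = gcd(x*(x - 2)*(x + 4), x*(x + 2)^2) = x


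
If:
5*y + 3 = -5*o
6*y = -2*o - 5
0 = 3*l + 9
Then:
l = -3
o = 7/20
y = -19/20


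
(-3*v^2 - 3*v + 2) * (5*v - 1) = -15*v^3 - 12*v^2 + 13*v - 2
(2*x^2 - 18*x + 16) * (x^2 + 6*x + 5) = 2*x^4 - 6*x^3 - 82*x^2 + 6*x + 80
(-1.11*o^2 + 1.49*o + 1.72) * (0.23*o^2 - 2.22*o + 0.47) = -0.2553*o^4 + 2.8069*o^3 - 3.4339*o^2 - 3.1181*o + 0.8084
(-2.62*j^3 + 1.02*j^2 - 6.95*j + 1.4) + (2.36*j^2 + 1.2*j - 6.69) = -2.62*j^3 + 3.38*j^2 - 5.75*j - 5.29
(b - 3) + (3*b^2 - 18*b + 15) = 3*b^2 - 17*b + 12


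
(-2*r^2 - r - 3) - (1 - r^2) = -r^2 - r - 4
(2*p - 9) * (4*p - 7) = 8*p^2 - 50*p + 63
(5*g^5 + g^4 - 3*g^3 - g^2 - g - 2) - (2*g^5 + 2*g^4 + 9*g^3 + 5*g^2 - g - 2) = 3*g^5 - g^4 - 12*g^3 - 6*g^2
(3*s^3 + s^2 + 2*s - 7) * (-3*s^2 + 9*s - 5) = -9*s^5 + 24*s^4 - 12*s^3 + 34*s^2 - 73*s + 35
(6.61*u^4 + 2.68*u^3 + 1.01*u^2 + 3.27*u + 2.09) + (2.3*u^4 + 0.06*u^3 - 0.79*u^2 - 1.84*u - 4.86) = 8.91*u^4 + 2.74*u^3 + 0.22*u^2 + 1.43*u - 2.77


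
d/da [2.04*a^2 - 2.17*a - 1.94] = 4.08*a - 2.17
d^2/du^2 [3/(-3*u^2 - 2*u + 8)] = 6*(9*u^2 + 6*u - 4*(3*u + 1)^2 - 24)/(3*u^2 + 2*u - 8)^3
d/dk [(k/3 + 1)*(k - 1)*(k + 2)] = k^2 + 8*k/3 + 1/3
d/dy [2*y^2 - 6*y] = 4*y - 6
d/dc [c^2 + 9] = 2*c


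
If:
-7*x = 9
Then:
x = -9/7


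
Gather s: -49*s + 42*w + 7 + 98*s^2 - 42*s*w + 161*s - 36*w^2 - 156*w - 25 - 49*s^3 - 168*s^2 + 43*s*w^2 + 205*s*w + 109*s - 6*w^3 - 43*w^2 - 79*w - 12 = -49*s^3 - 70*s^2 + s*(43*w^2 + 163*w + 221) - 6*w^3 - 79*w^2 - 193*w - 30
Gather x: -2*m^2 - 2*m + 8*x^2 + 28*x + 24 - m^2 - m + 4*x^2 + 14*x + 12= -3*m^2 - 3*m + 12*x^2 + 42*x + 36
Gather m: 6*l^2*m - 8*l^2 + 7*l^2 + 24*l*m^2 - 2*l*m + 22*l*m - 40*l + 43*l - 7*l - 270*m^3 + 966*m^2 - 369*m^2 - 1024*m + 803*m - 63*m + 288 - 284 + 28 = -l^2 - 4*l - 270*m^3 + m^2*(24*l + 597) + m*(6*l^2 + 20*l - 284) + 32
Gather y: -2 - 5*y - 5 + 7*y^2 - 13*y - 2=7*y^2 - 18*y - 9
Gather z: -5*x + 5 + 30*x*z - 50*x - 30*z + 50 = -55*x + z*(30*x - 30) + 55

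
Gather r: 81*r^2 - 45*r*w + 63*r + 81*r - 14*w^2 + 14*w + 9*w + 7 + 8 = 81*r^2 + r*(144 - 45*w) - 14*w^2 + 23*w + 15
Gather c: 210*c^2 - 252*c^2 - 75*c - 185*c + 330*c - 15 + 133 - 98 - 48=-42*c^2 + 70*c - 28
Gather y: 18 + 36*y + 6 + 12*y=48*y + 24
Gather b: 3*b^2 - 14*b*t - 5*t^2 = 3*b^2 - 14*b*t - 5*t^2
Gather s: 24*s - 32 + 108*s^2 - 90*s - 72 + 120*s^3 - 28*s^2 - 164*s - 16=120*s^3 + 80*s^2 - 230*s - 120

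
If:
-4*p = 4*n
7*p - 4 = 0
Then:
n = -4/7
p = 4/7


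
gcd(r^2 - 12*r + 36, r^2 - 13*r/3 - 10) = r - 6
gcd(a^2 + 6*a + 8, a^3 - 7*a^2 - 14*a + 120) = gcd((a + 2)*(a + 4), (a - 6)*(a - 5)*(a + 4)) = a + 4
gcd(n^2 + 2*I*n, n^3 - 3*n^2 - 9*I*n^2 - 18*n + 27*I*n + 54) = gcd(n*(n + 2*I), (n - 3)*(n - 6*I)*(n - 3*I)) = 1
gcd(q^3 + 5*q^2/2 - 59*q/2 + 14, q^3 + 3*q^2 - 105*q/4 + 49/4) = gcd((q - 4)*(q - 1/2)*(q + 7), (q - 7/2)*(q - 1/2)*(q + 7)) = q^2 + 13*q/2 - 7/2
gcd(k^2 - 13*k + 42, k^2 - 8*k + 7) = k - 7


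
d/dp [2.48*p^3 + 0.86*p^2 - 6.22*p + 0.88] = 7.44*p^2 + 1.72*p - 6.22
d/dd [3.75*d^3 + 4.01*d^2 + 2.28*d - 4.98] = 11.25*d^2 + 8.02*d + 2.28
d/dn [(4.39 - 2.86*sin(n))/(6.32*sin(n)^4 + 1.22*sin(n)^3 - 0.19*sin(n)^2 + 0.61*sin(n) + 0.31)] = (54.2256*sin(n)^4 - 104.0008*sin(n)^3 - 16.6108*sin(n)^2 + 1.6682*sin(n) - 3.5645)*cos(n)/(39.9424*sin(n)^8 + 15.4208*sin(n)^7 - 0.9132*sin(n)^6 + 7.2468*sin(n)^5 + 5.4429*sin(n)^4 + 0.5246*sin(n)^3 + 0.2543*sin(n)^2 + 0.3782*sin(n) + 0.0961)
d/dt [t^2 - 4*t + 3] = 2*t - 4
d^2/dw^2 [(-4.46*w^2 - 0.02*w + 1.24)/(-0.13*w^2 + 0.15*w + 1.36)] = (-1.11022302462516e-16*w^4 + 0.174616*w^3 + 4.605432*w^2 + 0.166296000000001*w + 15.996008)/(0.002197*w^6 - 0.007605*w^5 - 0.060177*w^4 + 0.155745*w^3 + 0.629544*w^2 - 0.83232*w - 2.515456)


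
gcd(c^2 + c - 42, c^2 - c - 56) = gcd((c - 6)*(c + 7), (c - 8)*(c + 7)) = c + 7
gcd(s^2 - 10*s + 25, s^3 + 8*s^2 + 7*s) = 1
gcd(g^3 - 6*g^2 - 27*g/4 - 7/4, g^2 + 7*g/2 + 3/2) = g + 1/2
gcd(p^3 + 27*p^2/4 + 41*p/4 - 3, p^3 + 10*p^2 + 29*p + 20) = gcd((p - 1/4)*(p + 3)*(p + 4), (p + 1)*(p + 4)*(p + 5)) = p + 4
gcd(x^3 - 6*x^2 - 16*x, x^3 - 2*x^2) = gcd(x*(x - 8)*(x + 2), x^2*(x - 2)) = x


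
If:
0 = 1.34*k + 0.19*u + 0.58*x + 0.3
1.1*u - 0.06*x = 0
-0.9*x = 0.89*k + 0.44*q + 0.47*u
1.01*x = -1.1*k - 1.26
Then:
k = 0.63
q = 2.79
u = -0.11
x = -1.93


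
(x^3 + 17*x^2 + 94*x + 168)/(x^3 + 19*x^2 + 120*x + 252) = (x + 4)/(x + 6)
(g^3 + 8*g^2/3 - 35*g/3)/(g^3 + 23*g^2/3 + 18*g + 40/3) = g*(3*g^2 + 8*g - 35)/(3*g^3 + 23*g^2 + 54*g + 40)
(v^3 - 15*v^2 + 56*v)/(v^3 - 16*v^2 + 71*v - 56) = v/(v - 1)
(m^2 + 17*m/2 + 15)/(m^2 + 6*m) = (m + 5/2)/m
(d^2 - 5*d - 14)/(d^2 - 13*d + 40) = (d^2 - 5*d - 14)/(d^2 - 13*d + 40)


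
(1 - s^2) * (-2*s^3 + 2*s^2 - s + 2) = 2*s^5 - 2*s^4 - s^3 - s + 2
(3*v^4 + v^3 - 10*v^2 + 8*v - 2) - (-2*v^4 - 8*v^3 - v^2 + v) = 5*v^4 + 9*v^3 - 9*v^2 + 7*v - 2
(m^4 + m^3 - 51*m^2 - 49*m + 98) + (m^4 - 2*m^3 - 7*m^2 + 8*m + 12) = 2*m^4 - m^3 - 58*m^2 - 41*m + 110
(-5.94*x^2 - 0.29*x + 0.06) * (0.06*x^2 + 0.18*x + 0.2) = -0.3564*x^4 - 1.0866*x^3 - 1.2366*x^2 - 0.0472*x + 0.012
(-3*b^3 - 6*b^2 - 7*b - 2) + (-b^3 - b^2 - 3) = -4*b^3 - 7*b^2 - 7*b - 5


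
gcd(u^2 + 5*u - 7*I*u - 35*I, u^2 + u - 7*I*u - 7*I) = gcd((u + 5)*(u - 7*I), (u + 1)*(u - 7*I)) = u - 7*I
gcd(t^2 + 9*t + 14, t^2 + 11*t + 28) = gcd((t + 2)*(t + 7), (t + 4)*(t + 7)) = t + 7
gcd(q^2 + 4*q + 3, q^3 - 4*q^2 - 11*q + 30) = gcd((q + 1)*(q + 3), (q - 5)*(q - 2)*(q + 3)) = q + 3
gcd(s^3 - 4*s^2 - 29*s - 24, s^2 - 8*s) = s - 8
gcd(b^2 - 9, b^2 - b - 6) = b - 3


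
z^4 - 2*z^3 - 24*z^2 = z^2*(z - 6)*(z + 4)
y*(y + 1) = y^2 + y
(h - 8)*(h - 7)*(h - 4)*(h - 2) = h^4 - 21*h^3 + 154*h^2 - 456*h + 448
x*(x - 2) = x^2 - 2*x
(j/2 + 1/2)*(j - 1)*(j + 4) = j^3/2 + 2*j^2 - j/2 - 2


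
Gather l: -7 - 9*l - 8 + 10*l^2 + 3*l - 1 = 10*l^2 - 6*l - 16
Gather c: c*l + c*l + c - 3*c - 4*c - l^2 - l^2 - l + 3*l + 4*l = c*(2*l - 6) - 2*l^2 + 6*l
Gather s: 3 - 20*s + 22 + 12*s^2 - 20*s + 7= 12*s^2 - 40*s + 32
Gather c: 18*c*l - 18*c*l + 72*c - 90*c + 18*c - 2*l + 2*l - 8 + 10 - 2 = 0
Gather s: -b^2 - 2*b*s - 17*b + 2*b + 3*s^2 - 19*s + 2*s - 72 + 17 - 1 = -b^2 - 15*b + 3*s^2 + s*(-2*b - 17) - 56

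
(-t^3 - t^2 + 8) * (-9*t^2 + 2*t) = 9*t^5 + 7*t^4 - 2*t^3 - 72*t^2 + 16*t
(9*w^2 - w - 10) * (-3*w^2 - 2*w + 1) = -27*w^4 - 15*w^3 + 41*w^2 + 19*w - 10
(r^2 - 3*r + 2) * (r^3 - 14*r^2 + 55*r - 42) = r^5 - 17*r^4 + 99*r^3 - 235*r^2 + 236*r - 84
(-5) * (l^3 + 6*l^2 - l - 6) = -5*l^3 - 30*l^2 + 5*l + 30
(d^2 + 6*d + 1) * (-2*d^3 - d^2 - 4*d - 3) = -2*d^5 - 13*d^4 - 12*d^3 - 28*d^2 - 22*d - 3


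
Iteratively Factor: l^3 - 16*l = (l + 4)*(l^2 - 4*l) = (l - 4)*(l + 4)*(l)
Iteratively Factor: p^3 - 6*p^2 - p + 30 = (p - 3)*(p^2 - 3*p - 10) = (p - 5)*(p - 3)*(p + 2)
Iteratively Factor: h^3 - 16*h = (h)*(h^2 - 16) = h*(h - 4)*(h + 4)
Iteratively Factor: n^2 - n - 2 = (n + 1)*(n - 2)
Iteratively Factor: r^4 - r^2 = (r)*(r^3 - r) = r*(r - 1)*(r^2 + r) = r^2*(r - 1)*(r + 1)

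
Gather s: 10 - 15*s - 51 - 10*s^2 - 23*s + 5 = -10*s^2 - 38*s - 36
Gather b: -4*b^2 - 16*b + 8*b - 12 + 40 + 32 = -4*b^2 - 8*b + 60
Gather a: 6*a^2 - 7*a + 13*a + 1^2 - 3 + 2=6*a^2 + 6*a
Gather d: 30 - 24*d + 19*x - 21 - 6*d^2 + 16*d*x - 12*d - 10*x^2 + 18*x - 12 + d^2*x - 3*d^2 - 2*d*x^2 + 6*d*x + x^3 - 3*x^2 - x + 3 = d^2*(x - 9) + d*(-2*x^2 + 22*x - 36) + x^3 - 13*x^2 + 36*x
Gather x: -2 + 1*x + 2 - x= 0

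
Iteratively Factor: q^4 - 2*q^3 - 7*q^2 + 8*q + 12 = (q - 2)*(q^3 - 7*q - 6) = (q - 2)*(q + 1)*(q^2 - q - 6) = (q - 3)*(q - 2)*(q + 1)*(q + 2)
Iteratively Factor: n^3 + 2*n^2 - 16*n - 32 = (n - 4)*(n^2 + 6*n + 8) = (n - 4)*(n + 4)*(n + 2)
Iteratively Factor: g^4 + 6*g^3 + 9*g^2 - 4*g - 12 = (g + 3)*(g^3 + 3*g^2 - 4) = (g + 2)*(g + 3)*(g^2 + g - 2) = (g + 2)^2*(g + 3)*(g - 1)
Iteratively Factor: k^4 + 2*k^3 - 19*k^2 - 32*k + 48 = (k - 4)*(k^3 + 6*k^2 + 5*k - 12) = (k - 4)*(k - 1)*(k^2 + 7*k + 12) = (k - 4)*(k - 1)*(k + 3)*(k + 4)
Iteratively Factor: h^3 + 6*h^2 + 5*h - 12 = (h + 3)*(h^2 + 3*h - 4) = (h - 1)*(h + 3)*(h + 4)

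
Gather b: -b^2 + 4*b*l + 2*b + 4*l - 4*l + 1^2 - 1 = -b^2 + b*(4*l + 2)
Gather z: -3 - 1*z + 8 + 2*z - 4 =z + 1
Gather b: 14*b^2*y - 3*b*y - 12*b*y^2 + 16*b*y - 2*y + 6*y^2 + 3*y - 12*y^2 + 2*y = 14*b^2*y + b*(-12*y^2 + 13*y) - 6*y^2 + 3*y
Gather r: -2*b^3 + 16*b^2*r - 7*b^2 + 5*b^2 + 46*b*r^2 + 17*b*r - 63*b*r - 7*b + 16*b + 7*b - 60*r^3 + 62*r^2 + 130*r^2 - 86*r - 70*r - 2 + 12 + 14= -2*b^3 - 2*b^2 + 16*b - 60*r^3 + r^2*(46*b + 192) + r*(16*b^2 - 46*b - 156) + 24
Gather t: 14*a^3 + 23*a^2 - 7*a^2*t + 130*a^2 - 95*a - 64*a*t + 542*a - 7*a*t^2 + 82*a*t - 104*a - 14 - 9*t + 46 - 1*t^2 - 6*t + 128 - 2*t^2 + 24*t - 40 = 14*a^3 + 153*a^2 + 343*a + t^2*(-7*a - 3) + t*(-7*a^2 + 18*a + 9) + 120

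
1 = 1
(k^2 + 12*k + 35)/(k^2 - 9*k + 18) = (k^2 + 12*k + 35)/(k^2 - 9*k + 18)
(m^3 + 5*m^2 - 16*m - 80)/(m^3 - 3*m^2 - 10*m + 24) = (m^2 + 9*m + 20)/(m^2 + m - 6)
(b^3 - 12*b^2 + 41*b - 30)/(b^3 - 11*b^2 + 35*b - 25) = (b - 6)/(b - 5)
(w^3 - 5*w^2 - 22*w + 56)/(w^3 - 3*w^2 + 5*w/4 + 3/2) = 4*(w^2 - 3*w - 28)/(4*w^2 - 4*w - 3)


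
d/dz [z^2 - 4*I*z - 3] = 2*z - 4*I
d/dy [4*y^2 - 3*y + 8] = 8*y - 3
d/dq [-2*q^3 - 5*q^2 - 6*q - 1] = -6*q^2 - 10*q - 6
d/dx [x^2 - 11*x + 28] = 2*x - 11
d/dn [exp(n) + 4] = exp(n)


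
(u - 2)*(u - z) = u^2 - u*z - 2*u + 2*z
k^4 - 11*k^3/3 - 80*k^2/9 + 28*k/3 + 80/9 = (k - 5)*(k - 4/3)*(k + 2/3)*(k + 2)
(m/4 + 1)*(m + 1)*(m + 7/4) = m^3/4 + 27*m^2/16 + 51*m/16 + 7/4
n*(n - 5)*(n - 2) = n^3 - 7*n^2 + 10*n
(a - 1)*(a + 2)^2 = a^3 + 3*a^2 - 4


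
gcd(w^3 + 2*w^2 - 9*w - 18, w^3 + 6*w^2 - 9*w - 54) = w^2 - 9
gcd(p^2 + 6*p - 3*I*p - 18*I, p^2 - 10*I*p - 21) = p - 3*I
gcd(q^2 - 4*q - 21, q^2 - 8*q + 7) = q - 7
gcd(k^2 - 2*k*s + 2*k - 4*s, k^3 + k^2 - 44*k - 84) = k + 2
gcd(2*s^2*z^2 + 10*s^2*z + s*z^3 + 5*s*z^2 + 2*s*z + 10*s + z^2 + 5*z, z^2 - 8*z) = 1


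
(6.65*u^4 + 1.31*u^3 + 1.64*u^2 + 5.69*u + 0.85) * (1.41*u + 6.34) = 9.3765*u^5 + 44.0081*u^4 + 10.6178*u^3 + 18.4205*u^2 + 37.2731*u + 5.389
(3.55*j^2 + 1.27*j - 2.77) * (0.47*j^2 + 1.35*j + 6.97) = 1.6685*j^4 + 5.3894*j^3 + 25.1561*j^2 + 5.1124*j - 19.3069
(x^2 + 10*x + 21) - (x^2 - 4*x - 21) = 14*x + 42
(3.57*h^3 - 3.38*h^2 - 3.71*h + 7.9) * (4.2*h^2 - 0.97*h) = 14.994*h^5 - 17.6589*h^4 - 12.3034*h^3 + 36.7787*h^2 - 7.663*h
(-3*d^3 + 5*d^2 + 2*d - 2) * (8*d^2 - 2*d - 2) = -24*d^5 + 46*d^4 + 12*d^3 - 30*d^2 + 4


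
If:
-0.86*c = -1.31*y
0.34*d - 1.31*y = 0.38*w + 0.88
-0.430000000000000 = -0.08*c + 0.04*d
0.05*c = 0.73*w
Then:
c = -22.01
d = -54.77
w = -1.51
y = -14.45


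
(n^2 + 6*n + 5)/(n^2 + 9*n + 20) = (n + 1)/(n + 4)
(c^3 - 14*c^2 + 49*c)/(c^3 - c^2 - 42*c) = (c - 7)/(c + 6)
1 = 1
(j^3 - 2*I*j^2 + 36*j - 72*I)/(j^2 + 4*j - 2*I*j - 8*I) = (j^2 + 36)/(j + 4)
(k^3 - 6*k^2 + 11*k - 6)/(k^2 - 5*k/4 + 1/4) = 4*(k^2 - 5*k + 6)/(4*k - 1)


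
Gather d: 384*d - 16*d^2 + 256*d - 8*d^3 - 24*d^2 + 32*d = -8*d^3 - 40*d^2 + 672*d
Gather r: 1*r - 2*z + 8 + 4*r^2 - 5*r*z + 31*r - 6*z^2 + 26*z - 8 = 4*r^2 + r*(32 - 5*z) - 6*z^2 + 24*z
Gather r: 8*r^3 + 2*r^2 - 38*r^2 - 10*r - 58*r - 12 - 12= 8*r^3 - 36*r^2 - 68*r - 24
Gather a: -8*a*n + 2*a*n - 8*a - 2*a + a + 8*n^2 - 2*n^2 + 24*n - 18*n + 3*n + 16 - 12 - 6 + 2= a*(-6*n - 9) + 6*n^2 + 9*n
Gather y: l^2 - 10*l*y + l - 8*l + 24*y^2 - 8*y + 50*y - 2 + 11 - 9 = l^2 - 7*l + 24*y^2 + y*(42 - 10*l)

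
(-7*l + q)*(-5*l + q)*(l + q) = 35*l^3 + 23*l^2*q - 11*l*q^2 + q^3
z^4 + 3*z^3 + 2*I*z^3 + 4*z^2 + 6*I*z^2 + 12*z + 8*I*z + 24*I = (z + 3)*(z - 2*I)*(z + 2*I)^2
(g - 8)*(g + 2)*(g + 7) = g^3 + g^2 - 58*g - 112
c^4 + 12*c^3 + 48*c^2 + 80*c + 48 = (c + 2)^3*(c + 6)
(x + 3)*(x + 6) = x^2 + 9*x + 18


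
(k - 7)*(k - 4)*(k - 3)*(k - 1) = k^4 - 15*k^3 + 75*k^2 - 145*k + 84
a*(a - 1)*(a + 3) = a^3 + 2*a^2 - 3*a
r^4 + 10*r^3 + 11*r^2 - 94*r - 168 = (r - 3)*(r + 2)*(r + 4)*(r + 7)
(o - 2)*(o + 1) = o^2 - o - 2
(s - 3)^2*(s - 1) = s^3 - 7*s^2 + 15*s - 9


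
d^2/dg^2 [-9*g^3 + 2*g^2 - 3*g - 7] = 4 - 54*g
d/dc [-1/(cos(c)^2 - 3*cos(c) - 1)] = (3 - 2*cos(c))*sin(c)/(sin(c)^2 + 3*cos(c))^2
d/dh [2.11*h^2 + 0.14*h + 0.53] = 4.22*h + 0.14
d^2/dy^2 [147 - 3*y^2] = -6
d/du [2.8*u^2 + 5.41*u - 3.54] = 5.6*u + 5.41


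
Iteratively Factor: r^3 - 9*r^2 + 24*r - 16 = (r - 1)*(r^2 - 8*r + 16) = (r - 4)*(r - 1)*(r - 4)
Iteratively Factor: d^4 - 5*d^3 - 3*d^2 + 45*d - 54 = (d + 3)*(d^3 - 8*d^2 + 21*d - 18) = (d - 2)*(d + 3)*(d^2 - 6*d + 9) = (d - 3)*(d - 2)*(d + 3)*(d - 3)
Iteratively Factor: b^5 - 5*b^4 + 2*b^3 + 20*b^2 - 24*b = (b - 3)*(b^4 - 2*b^3 - 4*b^2 + 8*b) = (b - 3)*(b - 2)*(b^3 - 4*b) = b*(b - 3)*(b - 2)*(b^2 - 4) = b*(b - 3)*(b - 2)^2*(b + 2)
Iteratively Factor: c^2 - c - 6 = (c + 2)*(c - 3)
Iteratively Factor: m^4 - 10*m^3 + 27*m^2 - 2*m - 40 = (m - 5)*(m^3 - 5*m^2 + 2*m + 8) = (m - 5)*(m - 2)*(m^2 - 3*m - 4) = (m - 5)*(m - 4)*(m - 2)*(m + 1)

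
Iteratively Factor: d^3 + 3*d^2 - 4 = (d + 2)*(d^2 + d - 2) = (d + 2)^2*(d - 1)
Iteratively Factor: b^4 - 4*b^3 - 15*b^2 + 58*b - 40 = (b - 1)*(b^3 - 3*b^2 - 18*b + 40) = (b - 1)*(b + 4)*(b^2 - 7*b + 10) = (b - 5)*(b - 1)*(b + 4)*(b - 2)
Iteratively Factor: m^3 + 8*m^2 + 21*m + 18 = (m + 2)*(m^2 + 6*m + 9) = (m + 2)*(m + 3)*(m + 3)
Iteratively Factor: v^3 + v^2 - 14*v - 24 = (v - 4)*(v^2 + 5*v + 6) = (v - 4)*(v + 2)*(v + 3)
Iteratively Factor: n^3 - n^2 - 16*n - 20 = (n + 2)*(n^2 - 3*n - 10) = (n - 5)*(n + 2)*(n + 2)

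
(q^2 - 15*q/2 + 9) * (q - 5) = q^3 - 25*q^2/2 + 93*q/2 - 45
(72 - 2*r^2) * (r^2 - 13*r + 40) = -2*r^4 + 26*r^3 - 8*r^2 - 936*r + 2880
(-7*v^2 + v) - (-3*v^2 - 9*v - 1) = -4*v^2 + 10*v + 1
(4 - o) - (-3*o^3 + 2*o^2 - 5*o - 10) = 3*o^3 - 2*o^2 + 4*o + 14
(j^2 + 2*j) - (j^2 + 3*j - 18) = 18 - j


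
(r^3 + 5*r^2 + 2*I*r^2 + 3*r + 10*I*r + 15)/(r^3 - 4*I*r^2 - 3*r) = (r^2 + r*(5 + 3*I) + 15*I)/(r*(r - 3*I))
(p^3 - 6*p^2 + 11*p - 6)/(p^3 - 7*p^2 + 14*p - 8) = (p - 3)/(p - 4)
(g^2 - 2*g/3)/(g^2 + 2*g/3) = (3*g - 2)/(3*g + 2)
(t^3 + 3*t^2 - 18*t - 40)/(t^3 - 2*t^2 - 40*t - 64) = (t^2 + t - 20)/(t^2 - 4*t - 32)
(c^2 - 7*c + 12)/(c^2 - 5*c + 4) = (c - 3)/(c - 1)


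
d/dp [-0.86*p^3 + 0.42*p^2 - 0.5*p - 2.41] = -2.58*p^2 + 0.84*p - 0.5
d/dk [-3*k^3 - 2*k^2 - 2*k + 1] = -9*k^2 - 4*k - 2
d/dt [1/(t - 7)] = -1/(t - 7)^2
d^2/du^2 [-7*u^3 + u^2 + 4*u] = 2 - 42*u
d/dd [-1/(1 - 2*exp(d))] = -2*exp(d)/(2*exp(d) - 1)^2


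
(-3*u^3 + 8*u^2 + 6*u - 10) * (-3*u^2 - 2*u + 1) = 9*u^5 - 18*u^4 - 37*u^3 + 26*u^2 + 26*u - 10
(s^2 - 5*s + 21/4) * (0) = 0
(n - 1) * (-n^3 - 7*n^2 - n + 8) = -n^4 - 6*n^3 + 6*n^2 + 9*n - 8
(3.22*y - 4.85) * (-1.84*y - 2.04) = -5.9248*y^2 + 2.3552*y + 9.894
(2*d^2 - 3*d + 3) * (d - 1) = 2*d^3 - 5*d^2 + 6*d - 3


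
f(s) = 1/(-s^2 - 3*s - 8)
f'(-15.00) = 0.00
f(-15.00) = -0.00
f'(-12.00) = 0.00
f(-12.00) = -0.00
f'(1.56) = 0.03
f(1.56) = -0.07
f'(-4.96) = -0.02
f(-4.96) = -0.06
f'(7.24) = 0.00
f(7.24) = -0.01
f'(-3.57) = -0.04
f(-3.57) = -0.10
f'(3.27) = 0.01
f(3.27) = -0.04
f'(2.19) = 0.02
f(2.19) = -0.05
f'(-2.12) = -0.03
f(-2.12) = -0.16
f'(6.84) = 0.00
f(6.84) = -0.01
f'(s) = (2*s + 3)/(-s^2 - 3*s - 8)^2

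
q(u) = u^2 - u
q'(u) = 2*u - 1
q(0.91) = -0.08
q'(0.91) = 0.82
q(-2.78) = 10.51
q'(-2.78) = -6.56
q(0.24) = -0.18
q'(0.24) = -0.52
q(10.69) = 103.59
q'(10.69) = 20.38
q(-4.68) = 26.58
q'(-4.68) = -10.36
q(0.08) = -0.07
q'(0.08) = -0.84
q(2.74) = 4.77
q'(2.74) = 4.48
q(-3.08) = 12.57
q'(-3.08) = -7.16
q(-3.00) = 12.00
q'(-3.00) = -7.00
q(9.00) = 72.00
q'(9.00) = 17.00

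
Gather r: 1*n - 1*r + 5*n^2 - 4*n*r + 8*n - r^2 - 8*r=5*n^2 + 9*n - r^2 + r*(-4*n - 9)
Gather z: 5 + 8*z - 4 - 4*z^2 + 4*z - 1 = -4*z^2 + 12*z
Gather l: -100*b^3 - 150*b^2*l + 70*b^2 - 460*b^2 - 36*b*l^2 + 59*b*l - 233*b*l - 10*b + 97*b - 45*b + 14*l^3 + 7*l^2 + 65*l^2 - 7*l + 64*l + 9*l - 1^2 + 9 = -100*b^3 - 390*b^2 + 42*b + 14*l^3 + l^2*(72 - 36*b) + l*(-150*b^2 - 174*b + 66) + 8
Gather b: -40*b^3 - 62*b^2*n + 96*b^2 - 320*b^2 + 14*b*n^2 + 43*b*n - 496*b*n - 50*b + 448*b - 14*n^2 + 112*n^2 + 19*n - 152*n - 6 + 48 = -40*b^3 + b^2*(-62*n - 224) + b*(14*n^2 - 453*n + 398) + 98*n^2 - 133*n + 42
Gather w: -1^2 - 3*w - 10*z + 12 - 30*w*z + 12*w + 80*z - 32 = w*(9 - 30*z) + 70*z - 21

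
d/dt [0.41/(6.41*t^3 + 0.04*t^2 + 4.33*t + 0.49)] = (-7.8843*t^2 - 0.0328*t - 1.7753)/(6.41*t^3 + 0.04*t^2 + 4.33*t + 0.49)^2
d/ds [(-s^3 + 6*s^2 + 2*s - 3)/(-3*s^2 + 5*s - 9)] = (3*s^4 - 10*s^3 + 63*s^2 - 126*s - 3)/(9*s^4 - 30*s^3 + 79*s^2 - 90*s + 81)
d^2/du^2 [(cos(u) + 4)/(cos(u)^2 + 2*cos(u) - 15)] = (-9*(1 - cos(2*u))^2*cos(u)/4 - 7*(1 - cos(2*u))^2/2 - 581*cos(u)/2 - 145*cos(2*u) - 30*cos(3*u) + cos(5*u)/2 + 81)/((cos(u) - 3)^3*(cos(u) + 5)^3)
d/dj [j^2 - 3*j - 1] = 2*j - 3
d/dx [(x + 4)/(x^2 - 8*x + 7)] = (x^2 - 8*x - 2*(x - 4)*(x + 4) + 7)/(x^2 - 8*x + 7)^2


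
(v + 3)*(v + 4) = v^2 + 7*v + 12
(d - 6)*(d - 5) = d^2 - 11*d + 30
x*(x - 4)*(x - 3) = x^3 - 7*x^2 + 12*x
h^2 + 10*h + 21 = (h + 3)*(h + 7)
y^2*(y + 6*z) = y^3 + 6*y^2*z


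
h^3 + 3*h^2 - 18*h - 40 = (h - 4)*(h + 2)*(h + 5)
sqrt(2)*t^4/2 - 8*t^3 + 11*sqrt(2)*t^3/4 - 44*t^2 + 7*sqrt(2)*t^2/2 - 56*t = t*(t + 7/2)*(t - 8*sqrt(2))*(sqrt(2)*t/2 + sqrt(2))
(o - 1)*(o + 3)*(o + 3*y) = o^3 + 3*o^2*y + 2*o^2 + 6*o*y - 3*o - 9*y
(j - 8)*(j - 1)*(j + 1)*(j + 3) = j^4 - 5*j^3 - 25*j^2 + 5*j + 24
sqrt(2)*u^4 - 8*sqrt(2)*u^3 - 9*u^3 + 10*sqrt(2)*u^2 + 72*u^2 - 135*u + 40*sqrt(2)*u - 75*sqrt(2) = (u - 5)*(u - 3)*(u - 5*sqrt(2))*(sqrt(2)*u + 1)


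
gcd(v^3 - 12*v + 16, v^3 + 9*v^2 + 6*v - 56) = v^2 + 2*v - 8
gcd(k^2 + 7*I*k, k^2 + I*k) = k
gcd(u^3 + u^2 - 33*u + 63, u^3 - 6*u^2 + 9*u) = u^2 - 6*u + 9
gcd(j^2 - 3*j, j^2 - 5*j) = j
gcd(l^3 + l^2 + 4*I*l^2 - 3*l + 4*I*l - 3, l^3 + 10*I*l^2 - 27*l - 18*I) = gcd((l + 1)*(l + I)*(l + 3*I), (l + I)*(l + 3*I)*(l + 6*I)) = l^2 + 4*I*l - 3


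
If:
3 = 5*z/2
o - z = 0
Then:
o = 6/5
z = 6/5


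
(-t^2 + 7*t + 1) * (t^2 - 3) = -t^4 + 7*t^3 + 4*t^2 - 21*t - 3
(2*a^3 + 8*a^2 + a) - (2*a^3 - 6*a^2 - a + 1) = 14*a^2 + 2*a - 1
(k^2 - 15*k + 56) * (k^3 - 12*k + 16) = k^5 - 15*k^4 + 44*k^3 + 196*k^2 - 912*k + 896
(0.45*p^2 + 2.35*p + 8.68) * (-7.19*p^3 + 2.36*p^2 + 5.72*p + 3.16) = -3.2355*p^5 - 15.8345*p^4 - 54.2892*p^3 + 35.3488*p^2 + 57.0756*p + 27.4288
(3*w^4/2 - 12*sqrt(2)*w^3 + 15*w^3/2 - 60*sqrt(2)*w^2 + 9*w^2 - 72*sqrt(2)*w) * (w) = 3*w^5/2 - 12*sqrt(2)*w^4 + 15*w^4/2 - 60*sqrt(2)*w^3 + 9*w^3 - 72*sqrt(2)*w^2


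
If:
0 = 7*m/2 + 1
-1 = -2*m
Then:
No Solution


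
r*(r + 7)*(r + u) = r^3 + r^2*u + 7*r^2 + 7*r*u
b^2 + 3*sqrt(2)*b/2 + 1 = (b + sqrt(2)/2)*(b + sqrt(2))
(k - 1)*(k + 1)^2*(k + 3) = k^4 + 4*k^3 + 2*k^2 - 4*k - 3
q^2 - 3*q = q*(q - 3)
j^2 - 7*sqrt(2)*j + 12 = (j - 6*sqrt(2))*(j - sqrt(2))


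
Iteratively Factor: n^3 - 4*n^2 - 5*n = (n + 1)*(n^2 - 5*n) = (n - 5)*(n + 1)*(n)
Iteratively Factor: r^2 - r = (r)*(r - 1)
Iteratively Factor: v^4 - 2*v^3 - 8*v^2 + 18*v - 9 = (v - 1)*(v^3 - v^2 - 9*v + 9) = (v - 3)*(v - 1)*(v^2 + 2*v - 3) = (v - 3)*(v - 1)*(v + 3)*(v - 1)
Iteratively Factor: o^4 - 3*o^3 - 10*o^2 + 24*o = (o - 4)*(o^3 + o^2 - 6*o) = (o - 4)*(o + 3)*(o^2 - 2*o) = (o - 4)*(o - 2)*(o + 3)*(o)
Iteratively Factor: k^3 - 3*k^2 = (k)*(k^2 - 3*k) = k^2*(k - 3)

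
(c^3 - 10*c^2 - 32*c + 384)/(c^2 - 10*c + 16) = (c^2 - 2*c - 48)/(c - 2)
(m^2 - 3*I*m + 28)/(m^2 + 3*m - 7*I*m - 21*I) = (m + 4*I)/(m + 3)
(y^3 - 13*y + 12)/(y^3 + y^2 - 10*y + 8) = (y - 3)/(y - 2)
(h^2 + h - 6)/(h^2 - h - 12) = (h - 2)/(h - 4)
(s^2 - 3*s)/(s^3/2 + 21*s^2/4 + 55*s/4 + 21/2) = 4*s*(s - 3)/(2*s^3 + 21*s^2 + 55*s + 42)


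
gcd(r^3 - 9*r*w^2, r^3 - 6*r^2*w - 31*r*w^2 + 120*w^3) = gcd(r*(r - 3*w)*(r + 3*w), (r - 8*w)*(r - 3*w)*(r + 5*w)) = r - 3*w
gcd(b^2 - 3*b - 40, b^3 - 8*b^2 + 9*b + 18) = 1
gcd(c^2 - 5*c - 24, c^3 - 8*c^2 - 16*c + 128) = c - 8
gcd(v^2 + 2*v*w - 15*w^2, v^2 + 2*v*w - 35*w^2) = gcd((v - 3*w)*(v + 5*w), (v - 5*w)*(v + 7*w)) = 1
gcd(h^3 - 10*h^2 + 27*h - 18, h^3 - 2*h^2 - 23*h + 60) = h - 3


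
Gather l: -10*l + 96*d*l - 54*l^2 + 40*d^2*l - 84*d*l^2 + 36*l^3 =36*l^3 + l^2*(-84*d - 54) + l*(40*d^2 + 96*d - 10)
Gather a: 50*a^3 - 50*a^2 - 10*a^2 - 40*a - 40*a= 50*a^3 - 60*a^2 - 80*a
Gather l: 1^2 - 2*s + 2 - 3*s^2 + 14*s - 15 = -3*s^2 + 12*s - 12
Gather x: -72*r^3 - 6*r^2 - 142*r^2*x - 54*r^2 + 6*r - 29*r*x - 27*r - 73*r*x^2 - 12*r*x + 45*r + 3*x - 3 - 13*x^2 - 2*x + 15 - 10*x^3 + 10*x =-72*r^3 - 60*r^2 + 24*r - 10*x^3 + x^2*(-73*r - 13) + x*(-142*r^2 - 41*r + 11) + 12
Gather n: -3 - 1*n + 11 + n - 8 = 0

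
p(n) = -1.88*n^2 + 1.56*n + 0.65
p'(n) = 1.56 - 3.76*n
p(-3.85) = -33.22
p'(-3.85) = 16.04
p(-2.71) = -17.38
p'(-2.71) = 11.75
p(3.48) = -16.69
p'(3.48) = -11.52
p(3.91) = -21.99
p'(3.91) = -13.14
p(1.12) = 0.04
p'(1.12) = -2.65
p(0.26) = 0.93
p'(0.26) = 0.58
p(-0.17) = 0.33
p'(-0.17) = 2.20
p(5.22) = -42.43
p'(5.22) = -18.07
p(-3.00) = -20.95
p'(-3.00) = 12.84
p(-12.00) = -288.79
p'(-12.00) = 46.68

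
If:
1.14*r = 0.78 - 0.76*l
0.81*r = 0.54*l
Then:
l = 0.51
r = 0.34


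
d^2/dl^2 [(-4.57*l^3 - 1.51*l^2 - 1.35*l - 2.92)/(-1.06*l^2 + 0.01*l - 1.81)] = (-14.469358*l^3 + 1.80665400000001*l^2 + 74.10429*l - 1.261348)/(1.191016*l^6 - 0.033708*l^5 + 6.101466*l^4 - 0.115117*l^3 + 10.418541*l^2 - 0.098283*l + 5.929741)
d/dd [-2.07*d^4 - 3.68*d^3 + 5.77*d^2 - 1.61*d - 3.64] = -8.28*d^3 - 11.04*d^2 + 11.54*d - 1.61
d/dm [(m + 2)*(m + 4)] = 2*m + 6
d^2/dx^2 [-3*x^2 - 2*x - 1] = -6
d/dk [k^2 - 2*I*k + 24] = 2*k - 2*I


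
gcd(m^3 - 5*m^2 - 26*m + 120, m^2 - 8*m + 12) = m - 6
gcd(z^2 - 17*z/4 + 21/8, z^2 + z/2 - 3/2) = 1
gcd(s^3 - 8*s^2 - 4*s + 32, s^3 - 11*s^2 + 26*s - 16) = s^2 - 10*s + 16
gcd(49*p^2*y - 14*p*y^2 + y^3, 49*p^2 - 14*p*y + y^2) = 49*p^2 - 14*p*y + y^2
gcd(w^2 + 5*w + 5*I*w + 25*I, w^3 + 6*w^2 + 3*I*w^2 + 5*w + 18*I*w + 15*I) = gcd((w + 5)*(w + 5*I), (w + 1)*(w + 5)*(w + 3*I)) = w + 5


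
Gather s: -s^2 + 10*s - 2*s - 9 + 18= -s^2 + 8*s + 9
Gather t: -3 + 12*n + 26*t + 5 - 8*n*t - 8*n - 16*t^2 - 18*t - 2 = 4*n - 16*t^2 + t*(8 - 8*n)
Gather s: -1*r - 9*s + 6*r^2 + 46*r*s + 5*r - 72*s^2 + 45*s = 6*r^2 + 4*r - 72*s^2 + s*(46*r + 36)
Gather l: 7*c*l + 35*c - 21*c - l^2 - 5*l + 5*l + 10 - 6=7*c*l + 14*c - l^2 + 4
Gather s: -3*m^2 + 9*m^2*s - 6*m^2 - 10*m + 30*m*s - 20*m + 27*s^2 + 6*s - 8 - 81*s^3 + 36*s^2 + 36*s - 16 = -9*m^2 - 30*m - 81*s^3 + 63*s^2 + s*(9*m^2 + 30*m + 42) - 24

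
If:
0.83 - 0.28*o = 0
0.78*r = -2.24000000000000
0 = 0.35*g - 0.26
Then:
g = 0.74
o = 2.96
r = -2.87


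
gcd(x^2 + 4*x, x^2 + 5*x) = x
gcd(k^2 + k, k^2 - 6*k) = k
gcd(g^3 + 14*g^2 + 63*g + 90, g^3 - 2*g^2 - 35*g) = g + 5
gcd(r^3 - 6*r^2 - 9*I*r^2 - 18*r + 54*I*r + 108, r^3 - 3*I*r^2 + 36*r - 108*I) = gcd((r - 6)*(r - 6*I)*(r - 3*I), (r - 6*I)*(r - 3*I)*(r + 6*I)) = r^2 - 9*I*r - 18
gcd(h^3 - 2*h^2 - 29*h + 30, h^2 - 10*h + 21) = 1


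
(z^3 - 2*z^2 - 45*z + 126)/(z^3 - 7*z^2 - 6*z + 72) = (z^2 + 4*z - 21)/(z^2 - z - 12)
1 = 1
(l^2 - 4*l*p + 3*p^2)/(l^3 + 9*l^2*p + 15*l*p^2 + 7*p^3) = (l^2 - 4*l*p + 3*p^2)/(l^3 + 9*l^2*p + 15*l*p^2 + 7*p^3)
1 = 1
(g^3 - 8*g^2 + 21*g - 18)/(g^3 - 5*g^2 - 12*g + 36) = (g^2 - 6*g + 9)/(g^2 - 3*g - 18)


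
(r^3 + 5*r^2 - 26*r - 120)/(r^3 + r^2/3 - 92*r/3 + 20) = 3*(r + 4)/(3*r - 2)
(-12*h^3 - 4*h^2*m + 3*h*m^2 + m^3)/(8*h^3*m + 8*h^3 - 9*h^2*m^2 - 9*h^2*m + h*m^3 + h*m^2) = (-12*h^3 - 4*h^2*m + 3*h*m^2 + m^3)/(h*(8*h^2*m + 8*h^2 - 9*h*m^2 - 9*h*m + m^3 + m^2))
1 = 1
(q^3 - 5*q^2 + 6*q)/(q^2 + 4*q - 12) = q*(q - 3)/(q + 6)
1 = 1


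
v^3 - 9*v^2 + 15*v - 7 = (v - 7)*(v - 1)^2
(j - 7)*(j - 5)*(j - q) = j^3 - j^2*q - 12*j^2 + 12*j*q + 35*j - 35*q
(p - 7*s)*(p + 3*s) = p^2 - 4*p*s - 21*s^2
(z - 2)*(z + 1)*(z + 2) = z^3 + z^2 - 4*z - 4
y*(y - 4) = y^2 - 4*y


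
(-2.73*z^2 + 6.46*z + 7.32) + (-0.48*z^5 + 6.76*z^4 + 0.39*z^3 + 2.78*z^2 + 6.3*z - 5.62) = -0.48*z^5 + 6.76*z^4 + 0.39*z^3 + 0.0499999999999998*z^2 + 12.76*z + 1.7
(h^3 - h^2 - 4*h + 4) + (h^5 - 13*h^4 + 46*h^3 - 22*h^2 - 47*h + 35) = h^5 - 13*h^4 + 47*h^3 - 23*h^2 - 51*h + 39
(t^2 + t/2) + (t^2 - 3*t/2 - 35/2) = 2*t^2 - t - 35/2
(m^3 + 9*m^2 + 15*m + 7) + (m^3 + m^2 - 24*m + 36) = 2*m^3 + 10*m^2 - 9*m + 43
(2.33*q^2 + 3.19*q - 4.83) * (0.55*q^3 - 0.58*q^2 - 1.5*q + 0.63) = 1.2815*q^5 + 0.4031*q^4 - 8.0017*q^3 - 0.515700000000001*q^2 + 9.2547*q - 3.0429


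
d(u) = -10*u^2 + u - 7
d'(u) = 1 - 20*u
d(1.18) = -19.74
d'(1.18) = -22.60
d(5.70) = -326.20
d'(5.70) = -113.00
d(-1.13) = -20.90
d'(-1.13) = 23.60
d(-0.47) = -9.68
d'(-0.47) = 10.40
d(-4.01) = -171.81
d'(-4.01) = 81.20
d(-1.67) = -36.56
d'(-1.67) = 34.40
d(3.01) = -94.59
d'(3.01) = -59.20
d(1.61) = -31.31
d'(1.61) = -31.20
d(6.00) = -361.00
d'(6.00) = -119.00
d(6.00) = -361.00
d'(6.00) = -119.00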